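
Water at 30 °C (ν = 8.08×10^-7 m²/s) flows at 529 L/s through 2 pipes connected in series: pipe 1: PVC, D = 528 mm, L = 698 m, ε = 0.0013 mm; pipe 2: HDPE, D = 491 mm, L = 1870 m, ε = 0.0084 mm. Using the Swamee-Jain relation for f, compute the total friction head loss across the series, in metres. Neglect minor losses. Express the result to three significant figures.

Pipe 1: V = 2.416 m/s, Re = 1.58×10^6, ε/D = 2.46×10^-6, f = 0.01085, h_1 = f(L/D)V²/2g = 4.266 m
Pipe 2: V = 2.794 m/s, Re = 1.70×10^6, ε/D = 1.71×10^-5, f = 0.01120, h_2 = f(L/D)V²/2g = 16.96 m
Series → Q common, losses add: H = Σh = 21.23 m

H ≈ 21.2 m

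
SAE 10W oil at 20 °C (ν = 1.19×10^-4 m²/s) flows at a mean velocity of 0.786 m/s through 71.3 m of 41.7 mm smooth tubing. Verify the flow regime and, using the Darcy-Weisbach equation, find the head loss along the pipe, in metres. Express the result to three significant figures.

h_f ≈ 12.5 m

Re = VD/ν = 0.786·0.04170/1.19×10^-4 = 275 → laminar (Re < 2300)
f = 64/Re = 0.2324
h_f = f(L/D)V²/(2g) = 0.2324·(71.3/0.04170)·0.786²/(2·9.81) = 12.51 m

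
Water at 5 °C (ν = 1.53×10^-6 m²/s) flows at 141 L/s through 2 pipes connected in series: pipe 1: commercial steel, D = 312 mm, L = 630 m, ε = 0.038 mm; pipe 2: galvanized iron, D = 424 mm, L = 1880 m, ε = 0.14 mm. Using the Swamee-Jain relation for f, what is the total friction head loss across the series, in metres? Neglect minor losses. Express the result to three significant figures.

H ≈ 9.24 m

Pipe 1: V = 1.844 m/s, Re = 3.76×10^5, ε/D = 1.22×10^-4, f = 0.01520, h_1 = f(L/D)V²/2g = 5.321 m
Pipe 2: V = 0.9986 m/s, Re = 2.77×10^5, ε/D = 3.30×10^-4, f = 0.01740, h_2 = f(L/D)V²/2g = 3.921 m
Series → Q common, losses add: H = Σh = 9.242 m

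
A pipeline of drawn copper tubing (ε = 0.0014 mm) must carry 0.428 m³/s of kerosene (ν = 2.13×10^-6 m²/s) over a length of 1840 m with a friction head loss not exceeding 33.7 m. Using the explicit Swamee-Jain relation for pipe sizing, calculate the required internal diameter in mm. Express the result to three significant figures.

Swamee-Jain (Type III): D = 0.66·[ε^1.25·(LQ²/(gh_f))^4.75 + ν·Q^9.4·(L/(gh_f))^5.2]^0.04
LQ²/(gh_f) = 1.020; L/(gh_f) = 5.566
Term 1 = ε^1.25·(…)^4.75 = 5.28×10^-8; Term 2 = ν·Q^9.4·(…)^5.2 = 5.50×10^-6
D = 0.66·(5.28×10^-8 + 5.50×10^-6)^0.04 = 0.4068 m = 407 mm
Check: V = 3.29 m/s, Re = 6.29×10^5, f = 0.01263, h_f = 31.6 m ≈ 33.7 m ✓

D ≈ 407 mm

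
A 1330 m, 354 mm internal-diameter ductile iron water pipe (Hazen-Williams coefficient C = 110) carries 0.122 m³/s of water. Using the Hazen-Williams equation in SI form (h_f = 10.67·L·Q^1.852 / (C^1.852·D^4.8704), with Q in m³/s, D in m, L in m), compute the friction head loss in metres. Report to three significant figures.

h_f = 10.67·1330·0.122^1.852 / (110^1.852·0.354^4.8704) = 7.513 m

h_f ≈ 7.51 m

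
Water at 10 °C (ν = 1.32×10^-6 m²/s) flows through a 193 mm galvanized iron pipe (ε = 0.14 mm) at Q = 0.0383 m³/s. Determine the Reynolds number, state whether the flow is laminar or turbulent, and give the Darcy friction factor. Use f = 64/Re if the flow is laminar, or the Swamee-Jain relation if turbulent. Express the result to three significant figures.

Re ≈ 1.91×10^5; turbulent; f ≈ 0.0201

V = 4Q/(πD²) = 1.309 m/s
Re = VD/ν = 1.309·0.193/1.32×10^-6 = 1.91×10^5
Re > 4000 → turbulent; ε/D = 7.25×10^-4
Swamee-Jain: f = 0.02010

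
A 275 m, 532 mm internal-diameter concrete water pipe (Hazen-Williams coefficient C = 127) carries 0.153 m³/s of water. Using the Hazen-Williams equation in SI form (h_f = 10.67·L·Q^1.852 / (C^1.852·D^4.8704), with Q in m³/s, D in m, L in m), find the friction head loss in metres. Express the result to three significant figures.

h_f = 10.67·275·0.153^1.852 / (127^1.852·0.532^4.8704) = 0.2490 m

h_f ≈ 0.249 m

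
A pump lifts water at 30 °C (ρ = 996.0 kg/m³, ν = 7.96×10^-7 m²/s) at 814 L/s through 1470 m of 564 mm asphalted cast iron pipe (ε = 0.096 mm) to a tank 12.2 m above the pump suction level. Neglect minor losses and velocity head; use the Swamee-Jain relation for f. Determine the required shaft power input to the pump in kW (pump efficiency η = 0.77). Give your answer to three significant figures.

P_shaft ≈ 328 kW

V = 4Q/(πD²) = 3.258 m/s; Re = 2.31×10^6; ε/D = 1.70×10^-4; f = 0.01387
h_f = f(L/D)V²/2g = 19.56 m
Total head H = z + h_f = 12.2 + 19.56 = 31.76 m
P_hyd = ρgQH = 996.0·9.81·0.814·31.76 = 252.6 kW
P_shaft = P_hyd/η = 252.6/0.77 = 328.0 kW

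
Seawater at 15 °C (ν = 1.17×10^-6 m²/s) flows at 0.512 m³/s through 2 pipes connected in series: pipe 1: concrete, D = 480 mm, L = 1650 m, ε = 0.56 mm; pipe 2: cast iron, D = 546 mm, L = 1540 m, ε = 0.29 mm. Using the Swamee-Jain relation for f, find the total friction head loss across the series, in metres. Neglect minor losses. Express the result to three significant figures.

H ≈ 41.1 m

Pipe 1: V = 2.829 m/s, Re = 1.16×10^6, ε/D = 0.00117, f = 0.02071, h_1 = f(L/D)V²/2g = 29.05 m
Pipe 2: V = 2.187 m/s, Re = 1.02×10^6, ε/D = 5.31×10^-4, f = 0.01750, h_2 = f(L/D)V²/2g = 12.03 m
Series → Q common, losses add: H = Σh = 41.07 m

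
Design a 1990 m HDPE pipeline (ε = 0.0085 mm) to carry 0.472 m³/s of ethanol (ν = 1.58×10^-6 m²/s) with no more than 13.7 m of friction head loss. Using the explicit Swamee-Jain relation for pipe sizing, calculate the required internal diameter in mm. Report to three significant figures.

Swamee-Jain (Type III): D = 0.66·[ε^1.25·(LQ²/(gh_f))^4.75 + ν·Q^9.4·(L/(gh_f))^5.2]^0.04
LQ²/(gh_f) = 3.299; L/(gh_f) = 14.81
Term 1 = ε^1.25·(…)^4.75 = 1.33×10^-4; Term 2 = ν·Q^9.4·(…)^5.2 = 0.00166
D = 0.66·(1.33×10^-4 + 0.00166)^0.04 = 0.5125 m = 512 mm
Check: V = 2.29 m/s, Re = 7.42×10^5, f = 0.01255, h_f = 13.0 m ≈ 13.7 m ✓

D ≈ 512 mm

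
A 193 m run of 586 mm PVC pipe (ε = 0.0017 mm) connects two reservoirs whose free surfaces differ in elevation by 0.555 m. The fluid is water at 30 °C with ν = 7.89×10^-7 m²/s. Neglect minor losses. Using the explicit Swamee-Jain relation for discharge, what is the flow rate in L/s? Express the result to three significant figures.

Q ≈ 462 L/s

Swamee-Jain (Type II): Q = -0.965·√(gD⁵h_f/L)·ln[ε/(3.7D) + √(3.17ν²L/(gD³h_f))]
√(gD⁵h_f/L) = √(9.81·0.586⁵·0.555/193) = 0.04415
ε/(3.7D) = 7.84×10^-7; √(3.17ν²L/(gD³h_f)) = 1.86×10^-5
Q = -0.965·0.04415·ln(1.943×10^-5) = 0.4622 m³/s
Check: V = 1.71 m/s, Re = 1.27×10^6, f = 0.01123, h_f = 0.554 m ≈ 0.555 m ✓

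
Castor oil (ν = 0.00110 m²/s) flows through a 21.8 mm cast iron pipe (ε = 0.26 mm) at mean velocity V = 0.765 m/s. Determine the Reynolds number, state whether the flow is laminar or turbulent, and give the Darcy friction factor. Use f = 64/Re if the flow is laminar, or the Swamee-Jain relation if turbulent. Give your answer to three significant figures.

Re ≈ 15.2; laminar; f = 64/Re ≈ 4.22

Re = VD/ν = 0.7650·0.0218/0.00110 = 15.2
Re < 2300 → laminar → f = 64/Re = 4.221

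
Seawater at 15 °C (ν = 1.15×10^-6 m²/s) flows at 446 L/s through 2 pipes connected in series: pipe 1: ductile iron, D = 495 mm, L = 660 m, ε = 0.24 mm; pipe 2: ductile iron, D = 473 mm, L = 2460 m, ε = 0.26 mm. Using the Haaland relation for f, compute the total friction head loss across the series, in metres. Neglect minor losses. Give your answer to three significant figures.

H ≈ 36.1 m

Pipe 1: V = 2.318 m/s, Re = 9.98×10^5, ε/D = 4.85×10^-4, f = 0.01707, h_1 = f(L/D)V²/2g = 6.230 m
Pipe 2: V = 2.538 m/s, Re = 1.04×10^6, ε/D = 5.50×10^-4, f = 0.01749, h_2 = f(L/D)V²/2g = 29.87 m
Series → Q common, losses add: H = Σh = 36.10 m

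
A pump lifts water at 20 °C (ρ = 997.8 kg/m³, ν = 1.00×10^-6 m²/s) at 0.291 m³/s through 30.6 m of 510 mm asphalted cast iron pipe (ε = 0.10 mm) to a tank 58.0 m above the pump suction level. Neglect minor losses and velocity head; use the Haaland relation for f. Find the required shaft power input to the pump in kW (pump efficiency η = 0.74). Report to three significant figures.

P_shaft ≈ 224 kW

V = 4Q/(πD²) = 1.425 m/s; Re = 7.26×10^5; ε/D = 1.96×10^-4; f = 0.01483
h_f = f(L/D)V²/2g = 0.09204 m
Total head H = z + h_f = 58.0 + 0.09204 = 58.09 m
P_hyd = ρgQH = 997.8·9.81·0.291·58.09 = 165.5 kW
P_shaft = P_hyd/η = 165.5/0.74 = 223.6 kW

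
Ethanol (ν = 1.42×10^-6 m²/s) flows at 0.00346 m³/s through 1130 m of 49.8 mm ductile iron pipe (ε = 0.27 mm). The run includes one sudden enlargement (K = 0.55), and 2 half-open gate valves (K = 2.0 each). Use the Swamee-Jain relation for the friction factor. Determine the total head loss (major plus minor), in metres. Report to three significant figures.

H_L ≈ 121 m

V = 4Q/(πD²) = 1.776 m/s; V²/2g = 0.1608 m
Re = 6.23×10^4, ε/D = 0.00542 → f = 0.03285 (Swamee-Jain)
Major: h_f = f(L/D)·V²/2g = 0.03285·22691·0.1608 = 119.9 m
Minor: ΣK = 4.55; h_m = ΣK·V²/2g = 0.7318 m
Total H_L = 119.9 + 0.7318 = 120.6 m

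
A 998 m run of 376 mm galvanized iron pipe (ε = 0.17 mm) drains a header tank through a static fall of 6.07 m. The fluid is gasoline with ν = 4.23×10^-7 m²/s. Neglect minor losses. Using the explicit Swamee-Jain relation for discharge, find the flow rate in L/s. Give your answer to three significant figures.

Q ≈ 182 L/s

Swamee-Jain (Type II): Q = -0.965·√(gD⁵h_f/L)·ln[ε/(3.7D) + √(3.17ν²L/(gD³h_f))]
√(gD⁵h_f/L) = √(9.81·0.376⁵·6.07/998) = 0.02118
ε/(3.7D) = 1.22×10^-4; √(3.17ν²L/(gD³h_f)) = 1.34×10^-5
Q = -0.965·0.02118·ln(1.356×10^-4) = 0.1820 m³/s
Check: V = 1.64 m/s, Re = 1.46×10^6, f = 0.01679, h_f = 6.10 m ≈ 6.07 m ✓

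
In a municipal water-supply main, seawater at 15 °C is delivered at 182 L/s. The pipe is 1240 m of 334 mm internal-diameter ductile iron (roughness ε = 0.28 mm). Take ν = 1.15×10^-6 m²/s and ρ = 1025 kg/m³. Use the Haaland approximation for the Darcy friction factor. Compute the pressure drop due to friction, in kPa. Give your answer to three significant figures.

V = 4Q/(πD²) = 4·0.182/(π·0.334²) = 2.077 m/s
Re = VD/ν = 2.077·0.334/1.15×10^-6 = 6.03×10^5 → turbulent
ε/D = 0.28/334 = 8.38×10^-4
Haaland: f = 0.01935
h_f = f(L/D)V²/(2g) = 0.01935·(1240/0.334)·2.077²/(2·9.81) = 15.80 m
Δp = ρg·h_f = 1025·9.81·15.80 = 158.9 kPa

Δp ≈ 159 kPa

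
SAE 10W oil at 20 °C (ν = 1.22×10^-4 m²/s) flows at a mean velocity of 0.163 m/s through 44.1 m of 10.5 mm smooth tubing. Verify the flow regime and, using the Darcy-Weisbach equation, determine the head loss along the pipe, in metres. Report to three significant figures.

h_f ≈ 25.9 m

Re = VD/ν = 0.163·0.01050/1.22×10^-4 = 14.0 → laminar (Re < 2300)
f = 64/Re = 4.562
h_f = f(L/D)V²/(2g) = 4.562·(44.1/0.01050)·0.163²/(2·9.81) = 25.95 m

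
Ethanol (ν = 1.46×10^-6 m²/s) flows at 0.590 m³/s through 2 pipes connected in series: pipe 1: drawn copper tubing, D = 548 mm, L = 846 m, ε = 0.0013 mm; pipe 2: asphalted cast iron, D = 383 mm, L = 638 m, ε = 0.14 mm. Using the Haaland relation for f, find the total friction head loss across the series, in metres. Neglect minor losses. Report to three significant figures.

Pipe 1: V = 2.502 m/s, Re = 9.39×10^5, ε/D = 2.37×10^-6, f = 0.01175, h_1 = f(L/D)V²/2g = 5.784 m
Pipe 2: V = 5.121 m/s, Re = 1.34×10^6, ε/D = 3.66×10^-4, f = 0.01603, h_2 = f(L/D)V²/2g = 35.70 m
Series → Q common, losses add: H = Σh = 41.48 m

H ≈ 41.5 m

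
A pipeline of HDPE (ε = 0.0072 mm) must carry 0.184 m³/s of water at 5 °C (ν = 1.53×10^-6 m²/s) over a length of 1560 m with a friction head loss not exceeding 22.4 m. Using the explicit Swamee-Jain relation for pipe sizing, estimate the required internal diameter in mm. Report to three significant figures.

Swamee-Jain (Type III): D = 0.66·[ε^1.25·(LQ²/(gh_f))^4.75 + ν·Q^9.4·(L/(gh_f))^5.2]^0.04
LQ²/(gh_f) = 0.2403; L/(gh_f) = 7.099
Term 1 = ε^1.25·(…)^4.75 = 4.27×10^-10; Term 2 = ν·Q^9.4·(…)^5.2 = 5.01×10^-9
D = 0.66·(4.27×10^-10 + 5.01×10^-9)^0.04 = 0.3083 m = 308 mm
Check: V = 2.46 m/s, Re = 4.97×10^5, f = 0.01347, h_f = 21.1 m ≈ 22.4 m ✓

D ≈ 308 mm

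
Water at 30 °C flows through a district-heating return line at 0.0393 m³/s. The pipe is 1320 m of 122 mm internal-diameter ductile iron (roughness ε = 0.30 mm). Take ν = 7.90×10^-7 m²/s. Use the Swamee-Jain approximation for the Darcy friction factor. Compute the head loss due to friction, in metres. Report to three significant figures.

h_f ≈ 157 m

V = 4Q/(πD²) = 4·0.0393/(π·0.122²) = 3.362 m/s
Re = VD/ν = 3.362·0.122/7.90×10^-7 = 5.19×10^5 → turbulent
ε/D = 0.30/122 = 0.00246
Swamee-Jain: f = 0.02517
h_f = f(L/D)V²/(2g) = 0.02517·(1320/0.122)·3.362²/(2·9.81) = 156.9 m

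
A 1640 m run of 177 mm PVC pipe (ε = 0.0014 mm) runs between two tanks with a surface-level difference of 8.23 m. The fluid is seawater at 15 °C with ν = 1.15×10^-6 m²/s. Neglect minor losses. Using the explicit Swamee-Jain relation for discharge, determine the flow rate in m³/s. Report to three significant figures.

Q ≈ 0.0253 m³/s

Swamee-Jain (Type II): Q = -0.965·√(gD⁵h_f/L)·ln[ε/(3.7D) + √(3.17ν²L/(gD³h_f))]
√(gD⁵h_f/L) = √(9.81·0.177⁵·8.23/1640) = 0.002924
ε/(3.7D) = 2.14×10^-6; √(3.17ν²L/(gD³h_f)) = 1.24×10^-4
Q = -0.965·0.002924·ln(1.261×10^-4) = 0.02534 m³/s
Check: V = 1.03 m/s, Re = 1.58×10^5, f = 0.01632, h_f = 8.18 m ≈ 8.23 m ✓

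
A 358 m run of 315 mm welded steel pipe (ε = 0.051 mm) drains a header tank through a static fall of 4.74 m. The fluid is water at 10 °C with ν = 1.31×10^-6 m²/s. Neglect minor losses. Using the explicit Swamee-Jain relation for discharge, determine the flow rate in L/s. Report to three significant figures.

Swamee-Jain (Type II): Q = -0.965·√(gD⁵h_f/L)·ln[ε/(3.7D) + √(3.17ν²L/(gD³h_f))]
√(gD⁵h_f/L) = √(9.81·0.315⁵·4.74/358) = 0.02007
ε/(3.7D) = 4.38×10^-5; √(3.17ν²L/(gD³h_f)) = 3.66×10^-5
Q = -0.965·0.02007·ln(8.036×10^-5) = 0.1826 m³/s
Check: V = 2.34 m/s, Re = 5.63×10^5, f = 0.01497, h_f = 4.76 m ≈ 4.74 m ✓

Q ≈ 183 L/s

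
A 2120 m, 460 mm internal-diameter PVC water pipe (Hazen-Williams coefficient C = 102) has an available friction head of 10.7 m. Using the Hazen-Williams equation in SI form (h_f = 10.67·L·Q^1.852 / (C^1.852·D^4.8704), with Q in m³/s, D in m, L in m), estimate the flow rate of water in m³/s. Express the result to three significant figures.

Q ≈ 0.212 m³/s

Rearranging: Q = [h_f·C^1.852·D^4.8704 / (10.67·L)]^(1/1.852)
Q = [10.7·102^1.852·0.460^4.8704 / (10.67·2120)]^0.540 = 0.2120 m³/s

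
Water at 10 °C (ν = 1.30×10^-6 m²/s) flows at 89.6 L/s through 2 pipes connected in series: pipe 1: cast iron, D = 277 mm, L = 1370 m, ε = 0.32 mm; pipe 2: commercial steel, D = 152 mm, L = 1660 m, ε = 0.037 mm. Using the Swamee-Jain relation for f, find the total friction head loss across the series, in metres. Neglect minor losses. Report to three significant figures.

Pipe 1: V = 1.487 m/s, Re = 3.17×10^5, ε/D = 0.00116, f = 0.02132, h_1 = f(L/D)V²/2g = 11.88 m
Pipe 2: V = 4.938 m/s, Re = 5.77×10^5, ε/D = 2.43×10^-4, f = 0.01573, h_2 = f(L/D)V²/2g = 213.5 m
Series → Q common, losses add: H = Σh = 225.4 m

H ≈ 225 m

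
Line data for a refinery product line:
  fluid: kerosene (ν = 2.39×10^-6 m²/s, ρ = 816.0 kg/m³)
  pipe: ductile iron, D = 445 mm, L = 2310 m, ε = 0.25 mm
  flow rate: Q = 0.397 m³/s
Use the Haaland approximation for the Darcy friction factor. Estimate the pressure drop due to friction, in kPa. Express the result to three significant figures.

Δp ≈ 248 kPa

V = 4Q/(πD²) = 4·0.397/(π·0.445²) = 2.553 m/s
Re = VD/ν = 2.553·0.445/2.39×10^-6 = 4.75×10^5 → turbulent
ε/D = 0.25/445 = 5.62×10^-4
Haaland: f = 0.01800
h_f = f(L/D)V²/(2g) = 0.01800·(2310/0.445)·2.553²/(2·9.81) = 31.02 m
Δp = ρg·h_f = 816.0·9.81·31.02 = 248.4 kPa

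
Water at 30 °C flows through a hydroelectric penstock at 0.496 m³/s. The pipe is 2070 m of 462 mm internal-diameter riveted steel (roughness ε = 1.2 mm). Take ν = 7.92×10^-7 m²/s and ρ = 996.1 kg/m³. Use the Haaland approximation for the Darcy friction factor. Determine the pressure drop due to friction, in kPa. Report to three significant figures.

Δp ≈ 494 kPa

V = 4Q/(πD²) = 4·0.496/(π·0.462²) = 2.959 m/s
Re = VD/ν = 2.959·0.462/7.92×10^-7 = 1.73×10^6 → turbulent
ε/D = 1.2/462 = 0.00260
Haaland: f = 0.02527
h_f = f(L/D)V²/(2g) = 0.02527·(2070/0.462)·2.959²/(2·9.81) = 50.51 m
Δp = ρg·h_f = 996.1·9.81·50.51 = 493.6 kPa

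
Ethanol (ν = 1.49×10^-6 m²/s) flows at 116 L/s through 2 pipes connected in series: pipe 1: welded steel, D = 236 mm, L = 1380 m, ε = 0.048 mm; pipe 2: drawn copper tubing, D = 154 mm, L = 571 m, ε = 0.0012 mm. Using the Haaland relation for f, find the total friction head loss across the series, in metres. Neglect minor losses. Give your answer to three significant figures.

Pipe 1: V = 2.652 m/s, Re = 4.20×10^5, ε/D = 2.03×10^-4, f = 0.01555, h_1 = f(L/D)V²/2g = 32.60 m
Pipe 2: V = 6.228 m/s, Re = 6.44×10^5, ε/D = 7.79×10^-6, f = 0.01260, h_2 = f(L/D)V²/2g = 92.32 m
Series → Q common, losses add: H = Σh = 124.9 m

H ≈ 125 m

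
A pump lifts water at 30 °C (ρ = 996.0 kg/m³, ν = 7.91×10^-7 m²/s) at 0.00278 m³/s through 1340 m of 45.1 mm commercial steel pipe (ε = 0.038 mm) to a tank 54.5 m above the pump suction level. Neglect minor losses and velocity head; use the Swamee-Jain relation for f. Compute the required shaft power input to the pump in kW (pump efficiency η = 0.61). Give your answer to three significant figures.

V = 4Q/(πD²) = 1.740 m/s; Re = 9.92×10^4; ε/D = 8.43×10^-4; f = 0.02180
h_f = f(L/D)V²/2g = 99.96 m
Total head H = z + h_f = 54.5 + 99.96 = 154.5 m
P_hyd = ρgQH = 996.0·9.81·0.00278·154.5 = 4.196 kW
P_shaft = P_hyd/η = 4.196/0.61 = 6.878 kW

P_shaft ≈ 6.88 kW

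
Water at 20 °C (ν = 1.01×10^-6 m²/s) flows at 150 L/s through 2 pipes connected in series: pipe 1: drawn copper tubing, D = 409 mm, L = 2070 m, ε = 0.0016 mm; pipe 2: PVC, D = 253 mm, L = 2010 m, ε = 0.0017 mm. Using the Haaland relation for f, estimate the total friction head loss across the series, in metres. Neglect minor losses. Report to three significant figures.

H ≈ 48.7 m

Pipe 1: V = 1.142 m/s, Re = 4.62×10^5, ε/D = 3.91×10^-6, f = 0.01329, h_1 = f(L/D)V²/2g = 4.468 m
Pipe 2: V = 2.984 m/s, Re = 7.47×10^5, ε/D = 6.72×10^-6, f = 0.01227, h_2 = f(L/D)V²/2g = 44.24 m
Series → Q common, losses add: H = Σh = 48.70 m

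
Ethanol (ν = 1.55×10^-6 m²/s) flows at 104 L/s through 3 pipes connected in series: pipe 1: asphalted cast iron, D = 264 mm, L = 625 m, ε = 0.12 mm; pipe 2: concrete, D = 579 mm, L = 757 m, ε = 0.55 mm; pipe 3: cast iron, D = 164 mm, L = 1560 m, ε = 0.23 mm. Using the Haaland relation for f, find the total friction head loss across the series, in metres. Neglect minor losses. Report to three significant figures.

H ≈ 264 m

Pipe 1: V = 1.900 m/s, Re = 3.24×10^5, ε/D = 4.55×10^-4, f = 0.01771, h_1 = f(L/D)V²/2g = 7.715 m
Pipe 2: V = 0.3950 m/s, Re = 1.48×10^5, ε/D = 9.50×10^-4, f = 0.02111, h_2 = f(L/D)V²/2g = 0.2195 m
Pipe 3: V = 4.923 m/s, Re = 5.21×10^5, ε/D = 0.00140, f = 0.02180, h_3 = f(L/D)V²/2g = 256.1 m
Series → Q common, losses add: H = Σh = 264.1 m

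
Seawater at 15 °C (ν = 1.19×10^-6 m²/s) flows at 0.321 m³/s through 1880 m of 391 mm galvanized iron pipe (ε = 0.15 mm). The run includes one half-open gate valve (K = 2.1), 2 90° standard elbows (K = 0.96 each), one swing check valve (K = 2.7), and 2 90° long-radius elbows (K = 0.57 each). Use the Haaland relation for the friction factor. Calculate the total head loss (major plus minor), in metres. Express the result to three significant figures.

H_L ≈ 31.6 m

V = 4Q/(πD²) = 2.673 m/s; V²/2g = 0.3643 m
Re = 8.78×10^5, ε/D = 3.84×10^-4 → f = 0.01638 (Haaland)
Major: h_f = f(L/D)·V²/2g = 0.01638·4808·0.3643 = 28.69 m
Minor: ΣK = 7.86; h_m = ΣK·V²/2g = 2.863 m
Total H_L = 28.69 + 2.863 = 31.56 m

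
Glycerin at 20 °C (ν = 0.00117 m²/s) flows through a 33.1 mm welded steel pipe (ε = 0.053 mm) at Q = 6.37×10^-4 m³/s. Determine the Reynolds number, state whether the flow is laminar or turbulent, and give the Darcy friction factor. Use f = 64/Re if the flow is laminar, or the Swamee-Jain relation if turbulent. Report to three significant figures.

Re ≈ 20.9; laminar; f = 64/Re ≈ 3.06

V = 4Q/(πD²) = 0.7403 m/s
Re = VD/ν = 0.7403·0.0331/0.00117 = 20.9
Re < 2300 → laminar → f = 64/Re = 3.056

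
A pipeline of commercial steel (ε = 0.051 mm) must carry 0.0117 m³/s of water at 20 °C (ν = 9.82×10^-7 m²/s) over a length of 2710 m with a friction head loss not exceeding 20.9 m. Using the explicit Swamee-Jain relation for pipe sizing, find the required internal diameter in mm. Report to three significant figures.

Swamee-Jain (Type III): D = 0.66·[ε^1.25·(LQ²/(gh_f))^4.75 + ν·Q^9.4·(L/(gh_f))^5.2]^0.04
LQ²/(gh_f) = 0.001809; L/(gh_f) = 13.22
Term 1 = ε^1.25·(…)^4.75 = 4.05×10^-19; Term 2 = ν·Q^9.4·(…)^5.2 = 4.60×10^-19
D = 0.66·(4.05×10^-19 + 4.60×10^-19)^0.04 = 0.1250 m = 125 mm
Check: V = 0.953 m/s, Re = 1.21×10^5, f = 0.01950, h_f = 19.6 m ≈ 20.9 m ✓

D ≈ 125 mm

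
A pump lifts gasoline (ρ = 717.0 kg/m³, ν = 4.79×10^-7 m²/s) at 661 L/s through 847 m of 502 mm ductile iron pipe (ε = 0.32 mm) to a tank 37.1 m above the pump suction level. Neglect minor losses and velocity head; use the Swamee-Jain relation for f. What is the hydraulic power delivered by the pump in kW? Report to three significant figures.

P_hyd ≈ 252 kW

V = 4Q/(πD²) = 3.340 m/s; Re = 3.50×10^6; ε/D = 6.37×10^-4; f = 0.01782
h_f = f(L/D)V²/2g = 17.09 m
Total head H = z + h_f = 37.1 + 17.09 = 54.19 m
P_hyd = ρgQH = 717.0·9.81·0.661·54.19 = 252.0 kW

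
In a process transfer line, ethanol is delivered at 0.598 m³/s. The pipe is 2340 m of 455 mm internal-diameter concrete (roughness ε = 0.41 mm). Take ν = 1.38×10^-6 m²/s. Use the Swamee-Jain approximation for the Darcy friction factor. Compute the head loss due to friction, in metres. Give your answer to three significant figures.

h_f ≈ 69.1 m

V = 4Q/(πD²) = 4·0.598/(π·0.455²) = 3.678 m/s
Re = VD/ν = 3.678·0.455/1.38×10^-6 = 1.21×10^6 → turbulent
ε/D = 0.41/455 = 9.01×10^-4
Swamee-Jain: f = 0.01950
h_f = f(L/D)V²/(2g) = 0.01950·(2340/0.455)·3.678²/(2·9.81) = 69.14 m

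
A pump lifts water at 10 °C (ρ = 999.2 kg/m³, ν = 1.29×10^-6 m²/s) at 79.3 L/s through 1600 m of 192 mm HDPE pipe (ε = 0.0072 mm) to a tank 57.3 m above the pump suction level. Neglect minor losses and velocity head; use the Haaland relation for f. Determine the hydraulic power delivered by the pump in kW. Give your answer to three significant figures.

P_hyd ≈ 79.1 kW

V = 4Q/(πD²) = 2.739 m/s; Re = 4.08×10^5; ε/D = 3.75×10^-5; f = 0.01395
h_f = f(L/D)V²/2g = 44.45 m
Total head H = z + h_f = 57.3 + 44.45 = 101.7 m
P_hyd = ρgQH = 999.2·9.81·0.0793·101.7 = 79.09 kW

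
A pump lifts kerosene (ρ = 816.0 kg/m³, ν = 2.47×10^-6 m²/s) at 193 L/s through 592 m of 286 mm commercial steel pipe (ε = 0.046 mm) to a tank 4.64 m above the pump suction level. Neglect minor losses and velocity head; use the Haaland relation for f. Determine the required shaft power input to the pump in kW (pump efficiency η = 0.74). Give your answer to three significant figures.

P_shaft ≈ 40.5 kW

V = 4Q/(πD²) = 3.004 m/s; Re = 3.48×10^5; ε/D = 1.61×10^-4; f = 0.01548
h_f = f(L/D)V²/2g = 14.74 m
Total head H = z + h_f = 4.64 + 14.74 = 19.38 m
P_hyd = ρgQH = 816.0·9.81·0.193·19.38 = 29.94 kW
P_shaft = P_hyd/η = 29.94/0.74 = 40.46 kW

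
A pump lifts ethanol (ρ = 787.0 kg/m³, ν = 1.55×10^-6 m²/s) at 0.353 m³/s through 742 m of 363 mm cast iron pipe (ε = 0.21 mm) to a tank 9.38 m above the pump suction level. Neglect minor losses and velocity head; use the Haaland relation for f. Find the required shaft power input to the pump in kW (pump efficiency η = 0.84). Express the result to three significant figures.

V = 4Q/(πD²) = 3.411 m/s; Re = 7.99×10^5; ε/D = 5.79×10^-4; f = 0.01779
h_f = f(L/D)V²/2g = 21.56 m
Total head H = z + h_f = 9.38 + 21.56 = 30.94 m
P_hyd = ρgQH = 787.0·9.81·0.353·30.94 = 84.32 kW
P_shaft = P_hyd/η = 84.32/0.84 = 100.4 kW

P_shaft ≈ 100 kW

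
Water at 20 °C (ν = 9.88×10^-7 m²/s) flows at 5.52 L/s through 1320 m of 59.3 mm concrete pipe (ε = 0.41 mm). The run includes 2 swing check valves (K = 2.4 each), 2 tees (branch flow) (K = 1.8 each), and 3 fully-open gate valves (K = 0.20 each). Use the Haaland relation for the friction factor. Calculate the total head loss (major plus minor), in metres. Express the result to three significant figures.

H_L ≈ 157 m

V = 4Q/(πD²) = 1.999 m/s; V²/2g = 0.2036 m
Re = 1.20×10^5, ε/D = 0.00691 → f = 0.03423 (Haaland)
Major: h_f = f(L/D)·V²/2g = 0.03423·22260·0.2036 = 155.1 m
Minor: ΣK = 9.00; h_m = ΣK·V²/2g = 1.832 m
Total H_L = 155.1 + 1.832 = 157.0 m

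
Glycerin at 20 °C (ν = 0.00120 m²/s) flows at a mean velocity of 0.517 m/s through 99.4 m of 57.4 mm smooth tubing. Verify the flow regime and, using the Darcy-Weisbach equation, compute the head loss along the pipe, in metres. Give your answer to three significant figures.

Re = VD/ν = 0.517·0.05740/0.00120 = 24.7 → laminar (Re < 2300)
f = 64/Re = 2.588
h_f = f(L/D)V²/(2g) = 2.588·(99.4/0.05740)·0.517²/(2·9.81) = 61.05 m

h_f ≈ 61.1 m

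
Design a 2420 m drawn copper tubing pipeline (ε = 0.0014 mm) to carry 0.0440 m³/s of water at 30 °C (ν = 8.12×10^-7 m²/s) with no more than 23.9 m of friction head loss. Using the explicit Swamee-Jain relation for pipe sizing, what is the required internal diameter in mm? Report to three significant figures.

Swamee-Jain (Type III): D = 0.66·[ε^1.25·(LQ²/(gh_f))^4.75 + ν·Q^9.4·(L/(gh_f))^5.2]^0.04
LQ²/(gh_f) = 0.01998; L/(gh_f) = 10.32
Term 1 = ε^1.25·(…)^4.75 = 4.08×10^-16; Term 2 = ν·Q^9.4·(…)^5.2 = 2.69×10^-14
D = 0.66·(4.08×10^-16 + 2.69×10^-14)^0.04 = 0.1892 m = 189 mm
Check: V = 1.56 m/s, Re = 3.65×10^5, f = 0.01396, h_f = 22.3 m ≈ 23.9 m ✓

D ≈ 189 mm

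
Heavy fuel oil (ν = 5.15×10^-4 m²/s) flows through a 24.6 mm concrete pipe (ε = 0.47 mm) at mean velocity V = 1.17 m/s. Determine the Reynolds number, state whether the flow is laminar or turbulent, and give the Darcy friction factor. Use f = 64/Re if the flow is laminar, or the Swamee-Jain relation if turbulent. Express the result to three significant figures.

Re ≈ 55.9; laminar; f = 64/Re ≈ 1.15

Re = VD/ν = 1.170·0.0246/5.15×10^-4 = 55.9
Re < 2300 → laminar → f = 64/Re = 1.145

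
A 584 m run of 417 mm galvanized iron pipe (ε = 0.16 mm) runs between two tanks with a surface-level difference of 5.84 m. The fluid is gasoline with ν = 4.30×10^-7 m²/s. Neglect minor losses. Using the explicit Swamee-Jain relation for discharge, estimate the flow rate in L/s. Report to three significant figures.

Q ≈ 309 L/s

Swamee-Jain (Type II): Q = -0.965·√(gD⁵h_f/L)·ln[ε/(3.7D) + √(3.17ν²L/(gD³h_f))]
√(gD⁵h_f/L) = √(9.81·0.417⁵·5.84/584) = 0.03517
ε/(3.7D) = 1.04×10^-4; √(3.17ν²L/(gD³h_f)) = 9.08×10^-6
Q = -0.965·0.03517·ln(1.128×10^-4) = 0.3085 m³/s
Check: V = 2.26 m/s, Re = 2.19×10^6, f = 0.01611, h_f = 5.87 m ≈ 5.84 m ✓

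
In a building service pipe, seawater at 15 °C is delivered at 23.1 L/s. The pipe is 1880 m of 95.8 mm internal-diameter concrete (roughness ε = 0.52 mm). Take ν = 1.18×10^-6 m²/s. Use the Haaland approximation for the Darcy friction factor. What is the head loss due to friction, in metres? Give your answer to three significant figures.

V = 4Q/(πD²) = 4·0.0231/(π·0.0958²) = 3.205 m/s
Re = VD/ν = 3.205·0.0958/1.18×10^-6 = 2.60×10^5 → turbulent
ε/D = 0.52/95.8 = 0.00543
Haaland: f = 0.03152
h_f = f(L/D)V²/(2g) = 0.03152·(1880/0.0958)·3.205²/(2·9.81) = 323.7 m

h_f ≈ 324 m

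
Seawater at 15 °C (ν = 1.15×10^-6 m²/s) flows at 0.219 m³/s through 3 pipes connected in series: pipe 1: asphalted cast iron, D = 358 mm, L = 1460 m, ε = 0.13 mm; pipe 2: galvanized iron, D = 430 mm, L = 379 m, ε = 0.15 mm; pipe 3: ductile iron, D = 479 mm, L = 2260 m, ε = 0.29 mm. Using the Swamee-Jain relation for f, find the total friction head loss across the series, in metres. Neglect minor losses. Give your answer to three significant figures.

H ≈ 24.5 m

Pipe 1: V = 2.176 m/s, Re = 6.77×10^5, ε/D = 3.63×10^-4, f = 0.01657, h_1 = f(L/D)V²/2g = 16.30 m
Pipe 2: V = 1.508 m/s, Re = 5.64×10^5, ε/D = 3.49×10^-4, f = 0.01663, h_2 = f(L/D)V²/2g = 1.699 m
Pipe 3: V = 1.215 m/s, Re = 5.06×10^5, ε/D = 6.05×10^-4, f = 0.01839, h_3 = f(L/D)V²/2g = 6.533 m
Series → Q common, losses add: H = Σh = 24.54 m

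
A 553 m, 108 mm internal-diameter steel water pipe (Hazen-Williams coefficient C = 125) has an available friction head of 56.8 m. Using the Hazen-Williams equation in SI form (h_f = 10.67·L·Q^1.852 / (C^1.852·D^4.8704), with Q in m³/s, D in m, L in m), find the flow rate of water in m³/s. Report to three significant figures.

Q ≈ 0.0293 m³/s

Rearranging: Q = [h_f·C^1.852·D^4.8704 / (10.67·L)]^(1/1.852)
Q = [56.8·125^1.852·0.108^4.8704 / (10.67·553)]^0.540 = 0.02925 m³/s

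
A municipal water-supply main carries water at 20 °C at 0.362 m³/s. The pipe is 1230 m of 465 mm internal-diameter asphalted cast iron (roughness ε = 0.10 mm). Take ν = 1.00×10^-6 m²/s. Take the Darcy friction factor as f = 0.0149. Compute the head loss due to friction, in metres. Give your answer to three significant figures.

h_f ≈ 9.13 m

V = 4Q/(πD²) = 4·0.362/(π·0.465²) = 2.132 m/s
h_f = f(L/D)V²/(2g) = 0.01490·(1230/0.465)·2.132²/(2·9.81) = 9.128 m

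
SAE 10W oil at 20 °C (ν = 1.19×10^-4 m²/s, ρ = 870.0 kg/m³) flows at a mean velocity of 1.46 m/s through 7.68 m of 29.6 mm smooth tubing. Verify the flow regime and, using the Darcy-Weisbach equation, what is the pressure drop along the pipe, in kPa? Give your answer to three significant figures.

Δp ≈ 42.4 kPa

Re = VD/ν = 1.46·0.02960/1.19×10^-4 = 363 → laminar (Re < 2300)
f = 64/Re = 0.1762
h_f = f(L/D)V²/(2g) = 0.1762·(7.68/0.02960)·1.46²/(2·9.81) = 4.968 m
Δp = ρg·h_f = 870.0·9.81·4.968 = 42.40 kPa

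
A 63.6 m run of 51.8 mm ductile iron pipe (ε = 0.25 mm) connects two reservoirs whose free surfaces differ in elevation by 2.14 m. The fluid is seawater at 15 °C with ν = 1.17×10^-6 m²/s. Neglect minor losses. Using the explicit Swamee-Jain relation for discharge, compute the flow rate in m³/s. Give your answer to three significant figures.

Q ≈ 0.00218 m³/s

Swamee-Jain (Type II): Q = -0.965·√(gD⁵h_f/L)·ln[ε/(3.7D) + √(3.17ν²L/(gD³h_f))]
√(gD⁵h_f/L) = √(9.81·0.0518⁵·2.14/63.6) = 3.509×10^-4
ε/(3.7D) = 0.00130; √(3.17ν²L/(gD³h_f)) = 3.08×10^-4
Q = -0.965·3.509×10^-4·ln(0.001612) = 0.002177 m³/s
Check: V = 1.03 m/s, Re = 4.57×10^4, f = 0.03242, h_f = 2.17 m ≈ 2.14 m ✓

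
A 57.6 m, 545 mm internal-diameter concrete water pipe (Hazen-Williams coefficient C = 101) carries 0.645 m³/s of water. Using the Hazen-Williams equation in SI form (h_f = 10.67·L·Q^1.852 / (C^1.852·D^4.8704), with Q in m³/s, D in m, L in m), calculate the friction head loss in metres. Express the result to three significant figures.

h_f ≈ 1.02 m

h_f = 10.67·57.6·0.645^1.852 / (101^1.852·0.545^4.8704) = 1.018 m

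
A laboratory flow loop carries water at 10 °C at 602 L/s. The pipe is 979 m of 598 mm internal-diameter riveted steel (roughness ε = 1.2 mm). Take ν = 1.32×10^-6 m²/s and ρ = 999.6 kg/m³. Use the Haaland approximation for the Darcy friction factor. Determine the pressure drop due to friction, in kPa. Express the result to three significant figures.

V = 4Q/(πD²) = 4·0.602/(π·0.598²) = 2.143 m/s
Re = VD/ν = 2.143·0.598/1.32×10^-6 = 9.71×10^5 → turbulent
ε/D = 1.2/598 = 0.00201
Haaland: f = 0.02366
h_f = f(L/D)V²/(2g) = 0.02366·(979/0.598)·2.143²/(2·9.81) = 9.068 m
Δp = ρg·h_f = 999.6·9.81·9.068 = 88.92 kPa

Δp ≈ 88.9 kPa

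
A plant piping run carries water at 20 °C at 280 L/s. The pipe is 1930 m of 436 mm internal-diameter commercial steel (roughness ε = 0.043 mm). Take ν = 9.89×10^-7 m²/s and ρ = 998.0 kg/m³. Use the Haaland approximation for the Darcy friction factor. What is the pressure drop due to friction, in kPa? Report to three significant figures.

V = 4Q/(πD²) = 4·0.280/(π·0.436²) = 1.875 m/s
Re = VD/ν = 1.875·0.436/9.89×10^-7 = 8.27×10^5 → turbulent
ε/D = 0.043/436 = 9.86×10^-5
Haaland: f = 0.01353
h_f = f(L/D)V²/(2g) = 0.01353·(1930/0.436)·1.875²/(2·9.81) = 10.73 m
Δp = ρg·h_f = 998.0·9.81·10.73 = 105.1 kPa

Δp ≈ 105 kPa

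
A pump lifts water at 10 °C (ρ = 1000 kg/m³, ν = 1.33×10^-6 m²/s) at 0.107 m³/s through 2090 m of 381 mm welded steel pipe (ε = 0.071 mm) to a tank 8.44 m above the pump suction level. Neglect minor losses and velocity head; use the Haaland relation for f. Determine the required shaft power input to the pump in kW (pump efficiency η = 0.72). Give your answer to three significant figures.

P_shaft ≈ 18.1 kW

V = 4Q/(πD²) = 0.9385 m/s; Re = 2.69×10^5; ε/D = 1.86×10^-4; f = 0.01616
h_f = f(L/D)V²/2g = 3.980 m
Total head H = z + h_f = 8.44 + 3.980 = 12.42 m
P_hyd = ρgQH = 1000·9.81·0.107·12.42 = 13.04 kW
P_shaft = P_hyd/η = 13.04/0.72 = 18.11 kW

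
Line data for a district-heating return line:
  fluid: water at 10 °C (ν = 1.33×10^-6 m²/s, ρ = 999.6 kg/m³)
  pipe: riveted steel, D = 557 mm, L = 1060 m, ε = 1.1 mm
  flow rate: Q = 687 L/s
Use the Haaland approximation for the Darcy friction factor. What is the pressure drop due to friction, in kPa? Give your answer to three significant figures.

Δp ≈ 178 kPa

V = 4Q/(πD²) = 4·0.687/(π·0.557²) = 2.819 m/s
Re = VD/ν = 2.819·0.557/1.33×10^-6 = 1.18×10^6 → turbulent
ε/D = 1.1/557 = 0.00197
Haaland: f = 0.02353
h_f = f(L/D)V²/(2g) = 0.02353·(1060/0.557)·2.819²/(2·9.81) = 18.14 m
Δp = ρg·h_f = 999.6·9.81·18.14 = 177.9 kPa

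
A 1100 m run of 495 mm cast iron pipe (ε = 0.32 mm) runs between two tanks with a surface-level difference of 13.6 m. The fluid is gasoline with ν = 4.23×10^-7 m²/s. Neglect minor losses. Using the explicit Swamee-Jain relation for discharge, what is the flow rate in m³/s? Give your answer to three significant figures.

Q ≈ 0.499 m³/s

Swamee-Jain (Type II): Q = -0.965·√(gD⁵h_f/L)·ln[ε/(3.7D) + √(3.17ν²L/(gD³h_f))]
√(gD⁵h_f/L) = √(9.81·0.495⁵·13.6/1100) = 0.06004
ε/(3.7D) = 1.75×10^-4; √(3.17ν²L/(gD³h_f)) = 6.21×10^-6
Q = -0.965·0.06004·ln(1.809×10^-4) = 0.4993 m³/s
Check: V = 2.59 m/s, Re = 3.04×10^6, f = 0.01790, h_f = 13.6 m ≈ 13.6 m ✓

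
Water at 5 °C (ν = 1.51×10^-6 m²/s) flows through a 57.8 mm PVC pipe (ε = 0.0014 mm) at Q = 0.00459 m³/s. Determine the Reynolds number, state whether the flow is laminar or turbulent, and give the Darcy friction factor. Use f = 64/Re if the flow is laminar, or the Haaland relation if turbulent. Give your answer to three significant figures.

Re ≈ 6.70×10^4; turbulent; f ≈ 0.0195

V = 4Q/(πD²) = 1.749 m/s
Re = VD/ν = 1.749·0.0578/1.51×10^-6 = 6.70×10^4
Re > 4000 → turbulent; ε/D = 2.42×10^-5
Haaland: f = 0.01949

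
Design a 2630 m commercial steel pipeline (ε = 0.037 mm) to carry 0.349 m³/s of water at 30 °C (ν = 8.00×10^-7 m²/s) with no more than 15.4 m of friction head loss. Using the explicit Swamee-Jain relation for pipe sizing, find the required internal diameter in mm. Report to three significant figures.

Swamee-Jain (Type III): D = 0.66·[ε^1.25·(LQ²/(gh_f))^4.75 + ν·Q^9.4·(L/(gh_f))^5.2]^0.04
LQ²/(gh_f) = 2.120; L/(gh_f) = 17.41
Term 1 = ε^1.25·(…)^4.75 = 1.03×10^-4; Term 2 = ν·Q^9.4·(…)^5.2 = 1.14×10^-4
D = 0.66·(1.03×10^-4 + 1.14×10^-4)^0.04 = 0.4710 m = 471 mm
Check: V = 2.00 m/s, Re = 1.18×10^6, f = 0.01298, h_f = 14.8 m ≈ 15.4 m ✓

D ≈ 471 mm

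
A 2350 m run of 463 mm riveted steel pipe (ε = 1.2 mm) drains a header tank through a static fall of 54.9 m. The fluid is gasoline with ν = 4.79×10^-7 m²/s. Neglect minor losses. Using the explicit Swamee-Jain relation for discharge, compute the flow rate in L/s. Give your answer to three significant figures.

Swamee-Jain (Type II): Q = -0.965·√(gD⁵h_f/L)·ln[ε/(3.7D) + √(3.17ν²L/(gD³h_f))]
√(gD⁵h_f/L) = √(9.81·0.463⁵·54.9/2350) = 0.06983
ε/(3.7D) = 7.00×10^-4; √(3.17ν²L/(gD³h_f)) = 5.65×10^-6
Q = -0.965·0.06983·ln(7.061×10^-4) = 0.4889 m³/s
Check: V = 2.90 m/s, Re = 2.81×10^6, f = 0.02521, h_f = 55.0 m ≈ 54.9 m ✓

Q ≈ 489 L/s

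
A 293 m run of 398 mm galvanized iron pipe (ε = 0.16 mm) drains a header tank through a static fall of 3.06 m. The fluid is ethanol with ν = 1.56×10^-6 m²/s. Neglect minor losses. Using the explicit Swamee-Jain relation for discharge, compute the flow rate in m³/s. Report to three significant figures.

Swamee-Jain (Type II): Q = -0.965·√(gD⁵h_f/L)·ln[ε/(3.7D) + √(3.17ν²L/(gD³h_f))]
√(gD⁵h_f/L) = √(9.81·0.398⁵·3.06/293) = 0.03199
ε/(3.7D) = 1.09×10^-4; √(3.17ν²L/(gD³h_f)) = 3.46×10^-5
Q = -0.965·0.03199·ln(1.432×10^-4) = 0.2732 m³/s
Check: V = 2.20 m/s, Re = 5.60×10^5, f = 0.01702, h_f = 3.08 m ≈ 3.06 m ✓

Q ≈ 0.273 m³/s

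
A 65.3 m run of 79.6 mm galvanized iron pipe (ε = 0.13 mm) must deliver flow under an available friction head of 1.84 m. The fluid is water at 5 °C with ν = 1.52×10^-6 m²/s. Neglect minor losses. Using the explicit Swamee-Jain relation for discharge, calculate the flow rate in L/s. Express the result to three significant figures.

Q ≈ 6.63 L/s

Swamee-Jain (Type II): Q = -0.965·√(gD⁵h_f/L)·ln[ε/(3.7D) + √(3.17ν²L/(gD³h_f))]
√(gD⁵h_f/L) = √(9.81·0.0796⁵·1.84/65.3) = 9.399×10^-4
ε/(3.7D) = 4.41×10^-4; √(3.17ν²L/(gD³h_f)) = 2.29×10^-4
Q = -0.965·9.399×10^-4·ln(6.706×10^-4) = 0.006628 m³/s
Check: V = 1.33 m/s, Re = 6.97×10^4, f = 0.02504, h_f = 1.86 m ≈ 1.84 m ✓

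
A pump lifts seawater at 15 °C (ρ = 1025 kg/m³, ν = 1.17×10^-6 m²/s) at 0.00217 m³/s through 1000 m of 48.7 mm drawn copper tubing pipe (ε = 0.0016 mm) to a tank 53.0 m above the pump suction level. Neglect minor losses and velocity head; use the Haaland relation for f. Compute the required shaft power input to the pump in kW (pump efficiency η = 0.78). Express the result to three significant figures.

V = 4Q/(πD²) = 1.165 m/s; Re = 4.85×10^4; ε/D = 3.29×10^-5; f = 0.02094
h_f = f(L/D)V²/2g = 29.74 m
Total head H = z + h_f = 53.0 + 29.74 = 82.74 m
P_hyd = ρgQH = 1025·9.81·0.00217·82.74 = 1.805 kW
P_shaft = P_hyd/η = 1.805/0.78 = 2.315 kW

P_shaft ≈ 2.31 kW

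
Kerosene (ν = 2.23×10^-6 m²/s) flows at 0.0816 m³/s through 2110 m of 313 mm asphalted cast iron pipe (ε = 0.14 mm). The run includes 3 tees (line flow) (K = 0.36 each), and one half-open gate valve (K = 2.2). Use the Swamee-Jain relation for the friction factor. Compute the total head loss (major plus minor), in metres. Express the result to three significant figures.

V = 4Q/(πD²) = 1.061 m/s; V²/2g = 0.05732 m
Re = 1.49×10^5, ε/D = 4.47×10^-4 → f = 0.01923 (Swamee-Jain)
Major: h_f = f(L/D)·V²/2g = 0.01923·6741·0.05732 = 7.430 m
Minor: ΣK = 3.28; h_m = ΣK·V²/2g = 0.1880 m
Total H_L = 7.430 + 0.1880 = 7.618 m

H_L ≈ 7.62 m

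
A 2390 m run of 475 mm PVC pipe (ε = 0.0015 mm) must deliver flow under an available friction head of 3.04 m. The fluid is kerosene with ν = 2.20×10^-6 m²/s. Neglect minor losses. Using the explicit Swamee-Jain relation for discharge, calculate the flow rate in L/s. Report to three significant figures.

Q ≈ 153 L/s

Swamee-Jain (Type II): Q = -0.965·√(gD⁵h_f/L)·ln[ε/(3.7D) + √(3.17ν²L/(gD³h_f))]
√(gD⁵h_f/L) = √(9.81·0.475⁵·3.04/2390) = 0.01737
ε/(3.7D) = 8.53×10^-7; √(3.17ν²L/(gD³h_f)) = 1.07×10^-4
Q = -0.965·0.01737·ln(1.080×10^-4) = 0.1531 m³/s
Check: V = 0.864 m/s, Re = 1.87×10^5, f = 0.01577, h_f = 3.02 m ≈ 3.04 m ✓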